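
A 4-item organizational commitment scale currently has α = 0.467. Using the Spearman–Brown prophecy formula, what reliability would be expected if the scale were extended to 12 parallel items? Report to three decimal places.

predicted reliability = 0.724

Length factor m = 12/4 = 3.0000
α' = m·α / (1 + (m−1)·α)
   = 12/4 × 0.467 / (1 + (12/4 − 1) × 0.467)
   = 1.4010 / 1.9340 = 0.724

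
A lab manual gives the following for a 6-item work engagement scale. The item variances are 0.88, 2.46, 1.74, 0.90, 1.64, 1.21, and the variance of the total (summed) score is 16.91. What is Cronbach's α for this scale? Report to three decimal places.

Cronbach's α = 0.573

sum of item variances = 0.88 + 2.46 + 1.74 + 0.90 + 1.64 + 1.21 = 8.83
α = (k/(k−1))·(1 − sum of item variances/Var(T)) = (6/5)·(1 − 8.83/16.91) = 0.573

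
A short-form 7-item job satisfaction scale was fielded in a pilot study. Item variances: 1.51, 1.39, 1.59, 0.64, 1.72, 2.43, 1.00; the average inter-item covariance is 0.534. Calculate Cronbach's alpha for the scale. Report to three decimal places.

α = 0.800

Σσ²ᵢ = 1.51 + 1.39 + 1.59 + 0.64 + 1.72 + 2.43 + 1.00 = 10.28
Sum of the 21 distinct covariances = 21 × 0.534 = 11.214
σ²_T = Σσ²ᵢ + 2·Σcov = 10.28 + 2 × 11.214 = 32.708
α = (7/6)·(1 − 10.28/32.708) = 0.800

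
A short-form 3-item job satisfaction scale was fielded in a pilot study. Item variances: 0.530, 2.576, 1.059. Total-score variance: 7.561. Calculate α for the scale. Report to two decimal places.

sum of item variances = 0.530 + 2.576 + 1.059 = 4.165
α = (k/(k−1))·(1 − sum of item variances/σ²_total) = (3/2)·(1 − 4.165/7.561) = 0.67

α = 0.67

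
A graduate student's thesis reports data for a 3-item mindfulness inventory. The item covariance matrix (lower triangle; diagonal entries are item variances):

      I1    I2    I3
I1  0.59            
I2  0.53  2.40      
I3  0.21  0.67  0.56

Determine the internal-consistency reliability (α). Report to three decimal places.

Σσᵢ² = 0.59 + 2.40 + 0.56 = 3.55
Sum of the distinct covariances = 1.41
total variance = 3.55 + 2 × 1.41 = 6.37
α = (k/(k−1))·(1 − Σσᵢ²/total variance) = (3/2)·(1 − 3.55/6.37) = 0.664

α = 0.664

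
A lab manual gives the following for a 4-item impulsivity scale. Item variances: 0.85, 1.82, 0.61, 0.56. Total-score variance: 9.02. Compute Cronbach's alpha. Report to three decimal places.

Σσ²ᵢ = 0.85 + 1.82 + 0.61 + 0.56 = 3.84
α = (k/(k−1))·(1 − Σσ²ᵢ/Var(T)) = (4/3)·(1 − 3.84/9.02) = 0.766

Cronbach's alpha = 0.766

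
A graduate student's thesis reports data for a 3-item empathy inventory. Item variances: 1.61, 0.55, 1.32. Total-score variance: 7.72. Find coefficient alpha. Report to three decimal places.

Σσᵢ² = 1.61 + 0.55 + 1.32 = 3.48
α = (k/(k−1))·(1 − Σσᵢ²/Var(T)) = (3/2)·(1 − 3.48/7.72) = 0.824

coefficient alpha = 0.824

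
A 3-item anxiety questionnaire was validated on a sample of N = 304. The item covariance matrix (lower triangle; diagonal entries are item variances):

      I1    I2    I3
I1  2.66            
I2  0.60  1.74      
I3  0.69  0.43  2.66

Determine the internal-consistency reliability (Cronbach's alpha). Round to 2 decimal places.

Cronbach's alpha = 0.49

sum of item variances = 2.66 + 1.74 + 2.66 = 7.06
Sum of off-diagonal covariances = 1.72
σ²_total = 7.06 + 2 × 1.72 = 10.50
α = (k/(k−1))·(1 − sum of item variances/σ²_total) = (3/2)·(1 − 7.06/10.50) = 0.49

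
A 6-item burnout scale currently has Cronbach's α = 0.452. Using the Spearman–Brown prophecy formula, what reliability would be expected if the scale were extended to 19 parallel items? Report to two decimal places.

predicted reliability = 0.72

Length factor m = 19/6 = 3.1667
α' = m·α / (1 + (m−1)·α)
   = 19/6 × 0.452 / (1 + (19/6 − 1) × 0.452)
   = 1.4313 / 1.9793 = 0.72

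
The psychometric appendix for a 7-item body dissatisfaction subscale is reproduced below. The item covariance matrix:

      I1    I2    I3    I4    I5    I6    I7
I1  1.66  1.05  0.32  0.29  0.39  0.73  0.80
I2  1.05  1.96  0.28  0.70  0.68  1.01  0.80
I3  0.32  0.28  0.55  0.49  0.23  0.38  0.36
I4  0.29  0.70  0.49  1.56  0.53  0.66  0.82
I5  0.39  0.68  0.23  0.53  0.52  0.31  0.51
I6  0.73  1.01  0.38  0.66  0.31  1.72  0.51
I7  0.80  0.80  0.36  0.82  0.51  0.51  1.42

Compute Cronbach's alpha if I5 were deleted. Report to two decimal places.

Remaining items: I1, I2, I3, I4, I6, I7 (k = 6).
sum of item variances = 1.66 + 1.96 + 0.55 + 1.56 + 1.72 + 1.42 = 8.87
total variance = 8.87 + 2 × 9.20 = 27.27
α (item deleted) = (6/5)·(1 − 8.87/27.27) = 0.81

Cronbach's alpha = 0.81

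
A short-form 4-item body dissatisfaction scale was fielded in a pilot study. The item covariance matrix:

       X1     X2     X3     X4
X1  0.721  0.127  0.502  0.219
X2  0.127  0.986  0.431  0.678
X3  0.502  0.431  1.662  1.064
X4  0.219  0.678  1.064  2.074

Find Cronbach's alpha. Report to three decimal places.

α = 0.701

Σσᵢ² = 0.721 + 0.986 + 1.662 + 2.074 = 5.443
Σ_{i<j} σ_ij = 3.021
σ²_T = 5.443 + 2 × 3.021 = 11.485
α = (k/(k−1))·(1 − Σσᵢ²/σ²_T) = (4/3)·(1 − 5.443/11.485) = 0.701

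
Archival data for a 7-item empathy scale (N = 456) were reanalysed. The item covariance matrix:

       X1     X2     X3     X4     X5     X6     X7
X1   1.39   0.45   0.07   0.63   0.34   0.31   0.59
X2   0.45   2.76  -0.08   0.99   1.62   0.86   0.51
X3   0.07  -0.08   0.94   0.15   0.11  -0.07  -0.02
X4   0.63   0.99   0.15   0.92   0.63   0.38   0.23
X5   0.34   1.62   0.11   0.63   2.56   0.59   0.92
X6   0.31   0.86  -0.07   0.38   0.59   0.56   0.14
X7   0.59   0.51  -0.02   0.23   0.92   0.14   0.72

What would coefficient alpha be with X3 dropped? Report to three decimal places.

Remaining items: X1, X2, X4, X5, X6, X7 (k = 6).
sum of item variances = 1.39 + 2.76 + 0.92 + 2.56 + 0.56 + 0.72 = 8.91
total variance = 8.91 + 2 × 9.19 = 27.29
α (item deleted) = (6/5)·(1 − 8.91/27.29) = 0.808

coefficient alpha = 0.808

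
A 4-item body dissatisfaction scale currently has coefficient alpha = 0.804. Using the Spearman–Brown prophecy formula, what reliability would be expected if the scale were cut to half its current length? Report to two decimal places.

Length factor m = 1/2
α' = m·α / (1 − (1−m)·α)
   = 1/2 × 0.804 / (1 − (1 − 1/2) × 0.804)
   = 0.4020 / 0.5980 = 0.67

predicted reliability = 0.67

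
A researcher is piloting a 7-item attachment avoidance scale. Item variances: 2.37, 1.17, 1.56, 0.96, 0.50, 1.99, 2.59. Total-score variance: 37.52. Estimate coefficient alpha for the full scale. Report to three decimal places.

α = 0.820

ΣVar(i) = 2.37 + 1.17 + 1.56 + 0.96 + 0.50 + 1.99 + 2.59 = 11.14
α = (k/(k−1))·(1 − ΣVar(i)/Var(T)) = (7/6)·(1 − 11.14/37.52) = 0.820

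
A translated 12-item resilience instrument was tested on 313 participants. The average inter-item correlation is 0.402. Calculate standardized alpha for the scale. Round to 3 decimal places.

Standardized α = k·r̄ / (1 + (k−1)·r̄) = 12 × 0.402 / (1 + 11 × 0.402)
  = 4.8240 / 5.4220 = 0.890

standardized alpha = 0.890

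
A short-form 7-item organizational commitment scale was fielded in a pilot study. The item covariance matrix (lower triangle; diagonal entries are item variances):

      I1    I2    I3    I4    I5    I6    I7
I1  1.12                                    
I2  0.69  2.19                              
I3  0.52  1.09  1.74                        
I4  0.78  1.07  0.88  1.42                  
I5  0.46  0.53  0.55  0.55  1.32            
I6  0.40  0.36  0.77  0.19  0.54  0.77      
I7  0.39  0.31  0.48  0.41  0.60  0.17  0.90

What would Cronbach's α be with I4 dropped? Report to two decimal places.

Remaining items: I1, I2, I3, I5, I6, I7 (k = 6).
Σσᵢ² = 1.12 + 2.19 + 1.74 + 1.32 + 0.77 + 0.90 = 8.04
total variance = 8.04 + 2 × 7.86 = 23.76
α (item deleted) = (6/5)·(1 − 8.04/23.76) = 0.79

Cronbach's α = 0.79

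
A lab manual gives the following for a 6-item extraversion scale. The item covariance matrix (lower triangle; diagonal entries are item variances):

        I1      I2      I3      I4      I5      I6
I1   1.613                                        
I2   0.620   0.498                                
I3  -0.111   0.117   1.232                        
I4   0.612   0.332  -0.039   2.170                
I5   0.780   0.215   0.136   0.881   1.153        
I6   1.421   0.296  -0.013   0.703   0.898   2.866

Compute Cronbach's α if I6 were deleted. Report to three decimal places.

Cronbach's α = 0.644

Remaining items: I1, I2, I3, I4, I5 (k = 5).
ΣVar(i) = 1.613 + 0.498 + 1.232 + 2.170 + 1.153 = 6.666
σ²_T = 6.666 + 2 × 3.543 = 13.752
α (item deleted) = (5/4)·(1 − 6.666/13.752) = 0.644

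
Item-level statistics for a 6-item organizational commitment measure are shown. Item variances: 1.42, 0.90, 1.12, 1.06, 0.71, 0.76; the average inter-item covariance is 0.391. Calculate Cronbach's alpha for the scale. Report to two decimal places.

Σσᵢ² = 1.42 + 0.90 + 1.12 + 1.06 + 0.71 + 0.76 = 5.97
Sum of the 15 distinct covariances = 15 × 0.391 = 5.865
total variance = Σσᵢ² + 2·Σcov = 5.97 + 2 × 5.865 = 17.700
α = (6/5)·(1 − 5.97/17.700) = 0.80

Cronbach's alpha = 0.80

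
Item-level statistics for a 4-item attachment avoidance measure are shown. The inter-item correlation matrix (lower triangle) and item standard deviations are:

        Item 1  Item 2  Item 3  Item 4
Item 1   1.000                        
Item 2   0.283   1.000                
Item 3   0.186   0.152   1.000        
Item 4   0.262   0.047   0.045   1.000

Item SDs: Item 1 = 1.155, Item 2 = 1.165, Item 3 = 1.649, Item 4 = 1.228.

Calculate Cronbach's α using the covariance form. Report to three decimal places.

α = 0.414

Σσ²ᵢ = 1.155² + 1.165² + 1.649² + 1.228² = 6.9184
Covariances σ_ij = r_ij · s_i · s_j:
  σ(Item 1,Item 2) = 0.283 × 1.155 × 1.165 = 0.3808
  σ(Item 1,Item 3) = 0.186 × 1.155 × 1.649 = 0.3543
  σ(Item 1,Item 4) = 0.262 × 1.155 × 1.228 = 0.3716
  σ(Item 2,Item 3) = 0.152 × 1.165 × 1.649 = 0.2920
  σ(Item 2,Item 4) = 0.047 × 1.165 × 1.228 = 0.0672
  σ(Item 3,Item 4) = 0.045 × 1.649 × 1.228 = 0.0911
σ²_T = Σσ²ᵢ + 2·Σσ_ij = 6.9184 + 2 × 1.5570 = 10.0324
α = (4/3)·(1 − 6.9184/10.0324) = 0.414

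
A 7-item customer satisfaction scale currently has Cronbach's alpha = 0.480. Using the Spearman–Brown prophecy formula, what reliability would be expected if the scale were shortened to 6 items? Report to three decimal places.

predicted reliability = 0.442

Length factor m = 6/7 = 0.8571
α' = m·α / (1 − (1−m)·α)
   = 6/7 × 0.480 / (1 − (1 − 6/7) × 0.480)
   = 0.4114 / 0.9314 = 0.442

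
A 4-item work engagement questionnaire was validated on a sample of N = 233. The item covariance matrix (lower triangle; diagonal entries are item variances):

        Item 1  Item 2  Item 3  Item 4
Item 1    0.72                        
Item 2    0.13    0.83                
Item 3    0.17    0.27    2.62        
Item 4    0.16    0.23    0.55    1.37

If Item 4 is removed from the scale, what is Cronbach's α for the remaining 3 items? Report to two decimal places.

α = 0.32

Remaining items: Item 1, Item 2, Item 3 (k = 3).
ΣVar(i) = 0.72 + 0.83 + 2.62 = 4.17
σ²_total = 4.17 + 2 × 0.57 = 5.31
α (item deleted) = (3/2)·(1 − 4.17/5.31) = 0.32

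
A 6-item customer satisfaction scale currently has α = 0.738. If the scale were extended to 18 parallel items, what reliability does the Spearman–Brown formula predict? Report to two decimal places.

predicted reliability = 0.89

Length factor m = 18/6 = 3.0000
α' = m·α / (1 + (m−1)·α)
   = 18/6 × 0.738 / (1 + (18/6 − 1) × 0.738)
   = 2.2140 / 2.4760 = 0.89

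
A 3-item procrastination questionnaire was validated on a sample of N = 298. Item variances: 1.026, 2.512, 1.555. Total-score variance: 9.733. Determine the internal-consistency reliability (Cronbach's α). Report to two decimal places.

Cronbach's α = 0.72

Σσᵢ² = 1.026 + 2.512 + 1.555 = 5.093
α = (k/(k−1))·(1 − Σσᵢ²/Var(T)) = (3/2)·(1 − 5.093/9.733) = 0.72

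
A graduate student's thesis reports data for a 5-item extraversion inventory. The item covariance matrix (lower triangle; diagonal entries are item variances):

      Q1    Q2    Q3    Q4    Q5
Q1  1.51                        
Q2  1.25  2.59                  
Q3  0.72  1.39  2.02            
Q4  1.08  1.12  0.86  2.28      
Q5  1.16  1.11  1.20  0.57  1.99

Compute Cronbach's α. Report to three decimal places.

sum of item variances = 1.51 + 2.59 + 2.02 + 2.28 + 1.99 = 10.39
Sum of the distinct covariances = 10.46
Var(T) = 10.39 + 2 × 10.46 = 31.31
α = (k/(k−1))·(1 − sum of item variances/Var(T)) = (5/4)·(1 − 10.39/31.31) = 0.835

α = 0.835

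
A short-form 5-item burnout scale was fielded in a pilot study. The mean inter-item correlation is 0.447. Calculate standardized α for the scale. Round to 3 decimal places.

Standardized α = k·r̄ / (1 + (k−1)·r̄) = 5 × 0.447 / (1 + 4 × 0.447)
  = 2.2350 / 2.7880 = 0.802

standardized α = 0.802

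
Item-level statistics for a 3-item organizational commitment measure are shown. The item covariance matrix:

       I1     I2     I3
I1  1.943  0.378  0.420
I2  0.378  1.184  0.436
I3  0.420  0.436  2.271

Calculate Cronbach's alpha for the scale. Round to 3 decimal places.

Σσ²ᵢ = 1.943 + 1.184 + 2.271 = 5.398
Σ_{i<j} σ_ij = 1.234
total variance = 5.398 + 2 × 1.234 = 7.866
α = (k/(k−1))·(1 − Σσ²ᵢ/total variance) = (3/2)·(1 − 5.398/7.866) = 0.471

α = 0.471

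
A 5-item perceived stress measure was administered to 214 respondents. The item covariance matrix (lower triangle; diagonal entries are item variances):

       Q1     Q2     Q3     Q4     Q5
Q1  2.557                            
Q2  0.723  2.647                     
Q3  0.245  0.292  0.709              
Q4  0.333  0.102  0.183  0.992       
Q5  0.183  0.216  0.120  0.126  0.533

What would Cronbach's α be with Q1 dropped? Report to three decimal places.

Remaining items: Q2, Q3, Q4, Q5 (k = 4).
Σσᵢ² = 2.647 + 0.709 + 0.992 + 0.533 = 4.881
σ²_T = 4.881 + 2 × 1.039 = 6.959
α (item deleted) = (4/3)·(1 − 4.881/6.959) = 0.398

α = 0.398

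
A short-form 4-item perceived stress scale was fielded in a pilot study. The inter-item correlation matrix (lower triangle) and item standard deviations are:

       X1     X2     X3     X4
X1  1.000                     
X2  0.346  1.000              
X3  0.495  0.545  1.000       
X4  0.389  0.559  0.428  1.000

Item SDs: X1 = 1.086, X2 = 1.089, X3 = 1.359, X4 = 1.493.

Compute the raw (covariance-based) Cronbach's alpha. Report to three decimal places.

Cronbach's alpha = 0.766

Σσ²ᵢ = 1.086² + 1.089² + 1.359² + 1.493² = 6.4412
Covariances σ_ij = r_ij · s_i · s_j:
  σ(X1,X2) = 0.346 × 1.086 × 1.089 = 0.4092
  σ(X1,X3) = 0.495 × 1.086 × 1.359 = 0.7306
  σ(X1,X4) = 0.389 × 1.086 × 1.493 = 0.6307
  σ(X2,X3) = 0.545 × 1.089 × 1.359 = 0.8066
  σ(X2,X4) = 0.559 × 1.089 × 1.493 = 0.9089
  σ(X3,X4) = 0.428 × 1.359 × 1.493 = 0.8684
σ²_T = Σσ²ᵢ + 2·Σσ_ij = 6.4412 + 2 × 4.3544 = 15.1500
α = (4/3)·(1 − 6.4412/15.1500) = 0.766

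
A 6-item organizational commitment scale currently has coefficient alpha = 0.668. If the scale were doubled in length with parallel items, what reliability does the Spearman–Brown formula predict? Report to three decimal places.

Length factor m = 2
α' = m·α / (1 + (m−1)·α)
   = 2 × 0.668 / (1 + (2 − 1) × 0.668)
   = 1.3360 / 1.6680 = 0.801

predicted reliability = 0.801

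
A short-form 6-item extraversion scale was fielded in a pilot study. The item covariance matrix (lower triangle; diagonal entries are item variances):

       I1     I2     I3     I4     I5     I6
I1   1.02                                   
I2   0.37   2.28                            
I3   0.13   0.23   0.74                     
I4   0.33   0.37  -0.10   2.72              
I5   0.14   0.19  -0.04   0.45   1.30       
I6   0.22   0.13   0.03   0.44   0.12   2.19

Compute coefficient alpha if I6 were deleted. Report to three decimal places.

α = 0.424

Remaining items: I1, I2, I3, I4, I5 (k = 5).
ΣVar(i) = 1.02 + 2.28 + 0.74 + 2.72 + 1.30 = 8.06
total variance = 8.06 + 2 × 2.07 = 12.20
α (item deleted) = (5/4)·(1 − 8.06/12.20) = 0.424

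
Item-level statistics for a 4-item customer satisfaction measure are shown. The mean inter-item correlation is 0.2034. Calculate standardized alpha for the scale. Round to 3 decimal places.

α = 0.505

Standardized α = k·r̄ / (1 + (k−1)·r̄) = 4 × 0.2034 / (1 + 3 × 0.2034)
  = 0.8136 / 1.6102 = 0.505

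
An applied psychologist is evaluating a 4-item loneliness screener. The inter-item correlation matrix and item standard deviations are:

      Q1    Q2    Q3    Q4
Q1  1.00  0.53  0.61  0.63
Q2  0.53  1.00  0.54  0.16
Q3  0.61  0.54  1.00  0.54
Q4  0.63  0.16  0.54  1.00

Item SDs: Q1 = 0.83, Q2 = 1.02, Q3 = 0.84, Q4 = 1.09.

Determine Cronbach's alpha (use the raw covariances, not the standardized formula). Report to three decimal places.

Σσ²ᵢ = 0.83² + 1.02² + 0.84² + 1.09² = 3.6230
Covariances σ_ij = r_ij · s_i · s_j:
  σ(Q1,Q2) = 0.53 × 0.83 × 1.02 = 0.4487
  σ(Q1,Q3) = 0.61 × 0.83 × 0.84 = 0.4253
  σ(Q1,Q4) = 0.63 × 0.83 × 1.09 = 0.5700
  σ(Q2,Q3) = 0.54 × 1.02 × 0.84 = 0.4627
  σ(Q2,Q4) = 0.16 × 1.02 × 1.09 = 0.1779
  σ(Q3,Q4) = 0.54 × 0.84 × 1.09 = 0.4944
σ²_T = Σσ²ᵢ + 2·Σσ_ij = 3.6230 + 2 × 2.5790 = 8.7810
α = (4/3)·(1 − 3.6230/8.7810) = 0.783

α = 0.783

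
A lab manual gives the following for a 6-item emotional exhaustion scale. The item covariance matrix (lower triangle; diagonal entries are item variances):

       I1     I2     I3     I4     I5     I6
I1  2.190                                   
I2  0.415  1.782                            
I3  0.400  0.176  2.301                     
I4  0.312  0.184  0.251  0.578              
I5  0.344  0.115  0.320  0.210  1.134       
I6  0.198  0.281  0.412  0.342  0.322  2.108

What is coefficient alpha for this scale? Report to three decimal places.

Σσᵢ² = 2.190 + 1.782 + 2.301 + 0.578 + 1.134 + 2.108 = 10.093
Σ_{i<j} σ_ij = 4.282
σ²_T = 10.093 + 2 × 4.282 = 18.657
α = (k/(k−1))·(1 − Σσᵢ²/σ²_T) = (6/5)·(1 − 10.093/18.657) = 0.551

coefficient alpha = 0.551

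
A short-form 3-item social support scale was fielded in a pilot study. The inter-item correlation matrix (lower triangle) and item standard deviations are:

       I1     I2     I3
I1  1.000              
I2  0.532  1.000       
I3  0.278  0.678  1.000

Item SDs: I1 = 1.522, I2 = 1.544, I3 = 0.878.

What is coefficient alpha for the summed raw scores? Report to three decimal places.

Σσ²ᵢ = 1.522² + 1.544² + 0.878² = 5.4713
Covariances σ_ij = r_ij · s_i · s_j:
  σ(I1,I2) = 0.532 × 1.522 × 1.544 = 1.2502
  σ(I1,I3) = 0.278 × 1.522 × 0.878 = 0.3715
  σ(I2,I3) = 0.678 × 1.544 × 0.878 = 0.9191
σ²_T = Σσ²ᵢ + 2·Σσ_ij = 5.4713 + 2 × 2.5408 = 10.5529
α = (3/2)·(1 − 5.4713/10.5529) = 0.722

coefficient alpha = 0.722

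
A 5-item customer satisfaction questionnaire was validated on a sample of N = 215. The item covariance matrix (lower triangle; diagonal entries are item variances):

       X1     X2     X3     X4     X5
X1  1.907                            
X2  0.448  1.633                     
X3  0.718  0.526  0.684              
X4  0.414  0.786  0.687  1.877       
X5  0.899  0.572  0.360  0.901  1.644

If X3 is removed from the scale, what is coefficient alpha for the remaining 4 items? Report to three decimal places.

Remaining items: X1, X2, X4, X5 (k = 4).
Σσᵢ² = 1.907 + 1.633 + 1.877 + 1.644 = 7.061
total variance = 7.061 + 2 × 4.020 = 15.101
α (item deleted) = (4/3)·(1 − 7.061/15.101) = 0.710

coefficient alpha = 0.710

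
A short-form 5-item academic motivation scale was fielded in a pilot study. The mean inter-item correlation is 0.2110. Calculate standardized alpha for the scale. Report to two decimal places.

Standardized α = k·r̄ / (1 + (k−1)·r̄) = 5 × 0.2110 / (1 + 4 × 0.2110)
  = 1.0550 / 1.8440 = 0.57

α = 0.57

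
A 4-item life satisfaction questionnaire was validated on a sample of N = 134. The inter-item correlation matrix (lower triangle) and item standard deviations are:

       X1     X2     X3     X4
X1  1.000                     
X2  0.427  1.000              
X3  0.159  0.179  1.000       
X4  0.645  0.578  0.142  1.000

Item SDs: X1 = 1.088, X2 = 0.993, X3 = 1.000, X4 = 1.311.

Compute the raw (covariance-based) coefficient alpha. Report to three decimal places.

Σσ²ᵢ = 1.088² + 0.993² + 1.000² + 1.311² = 4.8885
Covariances σ_ij = r_ij · s_i · s_j:
  σ(X1,X2) = 0.427 × 1.088 × 0.993 = 0.4613
  σ(X1,X3) = 0.159 × 1.088 × 1.000 = 0.1730
  σ(X1,X4) = 0.645 × 1.088 × 1.311 = 0.9200
  σ(X2,X3) = 0.179 × 0.993 × 1.000 = 0.1777
  σ(X2,X4) = 0.578 × 0.993 × 1.311 = 0.7525
  σ(X3,X4) = 0.142 × 1.000 × 1.311 = 0.1862
σ²_T = Σσ²ᵢ + 2·Σσ_ij = 4.8885 + 2 × 2.6707 = 10.2299
α = (4/3)·(1 − 4.8885/10.2299) = 0.696

coefficient alpha = 0.696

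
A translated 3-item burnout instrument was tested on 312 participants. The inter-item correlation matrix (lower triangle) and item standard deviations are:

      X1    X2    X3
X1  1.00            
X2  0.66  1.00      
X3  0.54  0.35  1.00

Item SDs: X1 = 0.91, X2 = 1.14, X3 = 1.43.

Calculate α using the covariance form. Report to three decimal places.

α = 0.726

Σσ²ᵢ = 0.91² + 1.14² + 1.43² = 4.1726
Covariances σ_ij = r_ij · s_i · s_j:
  σ(X1,X2) = 0.66 × 0.91 × 1.14 = 0.6847
  σ(X1,X3) = 0.54 × 0.91 × 1.43 = 0.7027
  σ(X2,X3) = 0.35 × 1.14 × 1.43 = 0.5706
σ²_T = Σσ²ᵢ + 2·Σσ_ij = 4.1726 + 2 × 1.9580 = 8.0886
α = (3/2)·(1 − 4.1726/8.0886) = 0.726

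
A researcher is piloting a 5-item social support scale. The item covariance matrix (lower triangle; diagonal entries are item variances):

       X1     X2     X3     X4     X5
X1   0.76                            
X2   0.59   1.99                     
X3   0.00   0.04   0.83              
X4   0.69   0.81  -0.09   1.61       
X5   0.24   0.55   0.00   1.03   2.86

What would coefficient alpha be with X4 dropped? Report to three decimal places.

α = 0.408

Remaining items: X1, X2, X3, X5 (k = 4).
sum of item variances = 0.76 + 1.99 + 0.83 + 2.86 = 6.44
Var(T) = 6.44 + 2 × 1.42 = 9.28
α (item deleted) = (4/3)·(1 − 6.44/9.28) = 0.408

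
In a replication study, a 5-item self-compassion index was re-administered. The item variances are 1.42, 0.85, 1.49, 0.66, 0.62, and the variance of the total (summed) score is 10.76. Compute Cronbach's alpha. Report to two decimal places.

α = 0.66

Σσ²ᵢ = 1.42 + 0.85 + 1.49 + 0.66 + 0.62 = 5.04
α = (k/(k−1))·(1 − Σσ²ᵢ/σ²_T) = (5/4)·(1 − 5.04/10.76) = 0.66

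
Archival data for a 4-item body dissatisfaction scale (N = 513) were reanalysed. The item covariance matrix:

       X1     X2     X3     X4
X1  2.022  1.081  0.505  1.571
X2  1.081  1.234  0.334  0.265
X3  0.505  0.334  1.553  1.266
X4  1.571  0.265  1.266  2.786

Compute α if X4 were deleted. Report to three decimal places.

Remaining items: X1, X2, X3 (k = 3).
Σσᵢ² = 2.022 + 1.234 + 1.553 = 4.809
Var(T) = 4.809 + 2 × 1.920 = 8.649
α (item deleted) = (3/2)·(1 − 4.809/8.649) = 0.666

α = 0.666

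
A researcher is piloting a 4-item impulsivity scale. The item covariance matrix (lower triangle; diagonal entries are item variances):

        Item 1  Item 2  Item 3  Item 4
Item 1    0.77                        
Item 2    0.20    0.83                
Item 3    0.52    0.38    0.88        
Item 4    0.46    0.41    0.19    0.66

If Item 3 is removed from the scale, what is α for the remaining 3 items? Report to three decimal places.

Remaining items: Item 1, Item 2, Item 4 (k = 3).
Σσᵢ² = 0.77 + 0.83 + 0.66 = 2.26
Var(T) = 2.26 + 2 × 1.07 = 4.40
α (item deleted) = (3/2)·(1 − 2.26/4.40) = 0.730

α = 0.730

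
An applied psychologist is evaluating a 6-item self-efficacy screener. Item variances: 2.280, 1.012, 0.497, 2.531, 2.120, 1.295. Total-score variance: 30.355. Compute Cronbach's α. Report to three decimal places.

α = 0.815

Σσ²ᵢ = 2.280 + 1.012 + 0.497 + 2.531 + 2.120 + 1.295 = 9.735
α = (k/(k−1))·(1 − Σσ²ᵢ/σ²_total) = (6/5)·(1 − 9.735/30.355) = 0.815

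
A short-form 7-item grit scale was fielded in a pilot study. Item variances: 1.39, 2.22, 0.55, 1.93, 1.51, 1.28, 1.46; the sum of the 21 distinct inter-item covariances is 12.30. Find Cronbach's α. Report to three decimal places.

α = 0.821

Σσ²ᵢ = 1.39 + 2.22 + 0.55 + 1.93 + 1.51 + 1.28 + 1.46 = 10.34
Sum of distinct covariances = 12.30
total variance = Σσ²ᵢ + 2·Σcov = 10.34 + 2 × 12.30 = 34.94
α = (7/6)·(1 − 10.34/34.94) = 0.821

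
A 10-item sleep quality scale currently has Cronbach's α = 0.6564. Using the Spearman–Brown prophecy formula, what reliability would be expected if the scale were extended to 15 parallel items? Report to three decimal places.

Length factor m = 15/10 = 1.5000
α' = m·α / (1 + (m−1)·α)
   = 15/10 × 0.6564 / (1 + (15/10 − 1) × 0.6564)
   = 0.9846 / 1.3282 = 0.741

predicted reliability = 0.741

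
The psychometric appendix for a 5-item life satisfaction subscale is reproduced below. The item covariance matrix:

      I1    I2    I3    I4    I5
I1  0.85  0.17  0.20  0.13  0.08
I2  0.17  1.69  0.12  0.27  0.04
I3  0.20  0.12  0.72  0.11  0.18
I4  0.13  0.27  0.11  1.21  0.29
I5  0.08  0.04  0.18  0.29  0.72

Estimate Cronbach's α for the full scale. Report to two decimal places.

Σσ²ᵢ = 0.85 + 1.69 + 0.72 + 1.21 + 0.72 = 5.19
Σ_{i<j} σ_ij = 1.59
Var(T) = 5.19 + 2 × 1.59 = 8.37
α = (k/(k−1))·(1 − Σσ²ᵢ/Var(T)) = (5/4)·(1 − 5.19/8.37) = 0.47

Cronbach's α = 0.47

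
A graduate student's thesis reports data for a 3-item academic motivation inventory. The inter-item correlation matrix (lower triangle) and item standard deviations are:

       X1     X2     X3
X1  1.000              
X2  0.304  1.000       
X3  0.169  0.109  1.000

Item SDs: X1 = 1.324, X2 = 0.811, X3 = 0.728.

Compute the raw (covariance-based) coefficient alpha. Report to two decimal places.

Σσ²ᵢ = 1.324² + 0.811² + 0.728² = 2.9407
Covariances σ_ij = r_ij · s_i · s_j:
  σ(X1,X2) = 0.304 × 1.324 × 0.811 = 0.3264
  σ(X1,X3) = 0.169 × 1.324 × 0.728 = 0.1629
  σ(X2,X3) = 0.109 × 0.811 × 0.728 = 0.0644
σ²_T = Σσ²ᵢ + 2·Σσ_ij = 2.9407 + 2 × 0.5537 = 4.0481
α = (3/2)·(1 − 2.9407/4.0481) = 0.41

coefficient alpha = 0.41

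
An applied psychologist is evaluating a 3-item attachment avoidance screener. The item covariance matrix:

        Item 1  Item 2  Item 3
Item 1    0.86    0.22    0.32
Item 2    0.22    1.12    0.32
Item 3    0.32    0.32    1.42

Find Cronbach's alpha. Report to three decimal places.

ΣVar(i) = 0.86 + 1.12 + 1.42 = 3.40
Σ_{i<j} σ_ij = 0.86
σ²_total = 3.40 + 2 × 0.86 = 5.12
α = (k/(k−1))·(1 − ΣVar(i)/σ²_total) = (3/2)·(1 − 3.40/5.12) = 0.504

Cronbach's alpha = 0.504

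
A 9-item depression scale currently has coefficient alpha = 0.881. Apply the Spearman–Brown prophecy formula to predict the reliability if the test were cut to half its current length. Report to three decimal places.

Length factor m = 1/2
α' = m·α / (1 − (1−m)·α)
   = 1/2 × 0.881 / (1 − (1 − 1/2) × 0.881)
   = 0.4405 / 0.5595 = 0.787

predicted reliability = 0.787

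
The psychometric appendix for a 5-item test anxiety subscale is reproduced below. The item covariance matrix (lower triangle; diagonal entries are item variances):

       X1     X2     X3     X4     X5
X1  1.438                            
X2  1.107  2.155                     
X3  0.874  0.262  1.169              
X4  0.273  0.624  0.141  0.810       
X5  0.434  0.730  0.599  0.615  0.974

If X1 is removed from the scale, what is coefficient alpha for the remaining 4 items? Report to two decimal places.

coefficient alpha = 0.72

Remaining items: X2, X3, X4, X5 (k = 4).
sum of item variances = 2.155 + 1.169 + 0.810 + 0.974 = 5.108
Var(T) = 5.108 + 2 × 2.971 = 11.050
α (item deleted) = (4/3)·(1 − 5.108/11.050) = 0.72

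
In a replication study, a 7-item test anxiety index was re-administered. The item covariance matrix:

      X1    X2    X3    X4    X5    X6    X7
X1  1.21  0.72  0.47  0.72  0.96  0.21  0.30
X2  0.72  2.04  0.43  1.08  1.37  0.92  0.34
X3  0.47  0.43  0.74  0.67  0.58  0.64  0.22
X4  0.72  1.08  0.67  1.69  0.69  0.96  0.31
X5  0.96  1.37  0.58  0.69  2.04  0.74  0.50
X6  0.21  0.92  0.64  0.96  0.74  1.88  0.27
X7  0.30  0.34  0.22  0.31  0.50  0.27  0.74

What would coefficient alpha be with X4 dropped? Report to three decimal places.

α = 0.801

Remaining items: X1, X2, X3, X5, X6, X7 (k = 6).
ΣVar(i) = 1.21 + 2.04 + 0.74 + 2.04 + 1.88 + 0.74 = 8.65
σ²_total = 8.65 + 2 × 8.67 = 25.99
α (item deleted) = (6/5)·(1 − 8.65/25.99) = 0.801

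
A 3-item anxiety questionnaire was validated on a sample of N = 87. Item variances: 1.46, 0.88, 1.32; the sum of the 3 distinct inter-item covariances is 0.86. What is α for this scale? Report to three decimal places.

Σσᵢ² = 1.46 + 0.88 + 1.32 = 3.66
Sum of distinct covariances = 0.86
σ²_T = Σσᵢ² + 2·Σcov = 3.66 + 2 × 0.86 = 5.38
α = (3/2)·(1 − 3.66/5.38) = 0.480

α = 0.480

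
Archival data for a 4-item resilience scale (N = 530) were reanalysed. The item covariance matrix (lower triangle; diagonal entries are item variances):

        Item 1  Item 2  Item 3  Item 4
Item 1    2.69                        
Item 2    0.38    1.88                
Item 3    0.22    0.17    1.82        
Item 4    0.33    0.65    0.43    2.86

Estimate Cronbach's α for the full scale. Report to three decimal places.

sum of item variances = 2.69 + 1.88 + 1.82 + 2.86 = 9.25
Sum of the distinct covariances = 2.18
σ²_T = 9.25 + 2 × 2.18 = 13.61
α = (k/(k−1))·(1 − sum of item variances/σ²_T) = (4/3)·(1 − 9.25/13.61) = 0.427

Cronbach's α = 0.427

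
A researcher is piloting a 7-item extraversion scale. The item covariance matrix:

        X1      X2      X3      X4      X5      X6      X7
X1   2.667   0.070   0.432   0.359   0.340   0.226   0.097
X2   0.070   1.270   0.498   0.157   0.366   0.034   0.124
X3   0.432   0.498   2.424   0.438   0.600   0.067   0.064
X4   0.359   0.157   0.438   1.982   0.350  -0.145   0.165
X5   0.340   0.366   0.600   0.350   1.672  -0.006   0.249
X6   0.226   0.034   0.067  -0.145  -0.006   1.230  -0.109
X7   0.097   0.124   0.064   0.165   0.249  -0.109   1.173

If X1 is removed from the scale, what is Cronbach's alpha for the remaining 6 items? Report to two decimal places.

Remaining items: X2, X3, X4, X5, X6, X7 (k = 6).
Σσᵢ² = 1.270 + 2.424 + 1.982 + 1.672 + 1.230 + 1.173 = 9.751
σ²_total = 9.751 + 2 × 2.852 = 15.455
α (item deleted) = (6/5)·(1 − 9.751/15.455) = 0.44

Cronbach's alpha = 0.44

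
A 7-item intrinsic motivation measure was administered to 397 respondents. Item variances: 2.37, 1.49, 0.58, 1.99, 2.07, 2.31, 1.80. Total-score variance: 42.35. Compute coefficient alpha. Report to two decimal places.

α = 0.82

Σσ²ᵢ = 2.37 + 1.49 + 0.58 + 1.99 + 2.07 + 2.31 + 1.80 = 12.61
α = (k/(k−1))·(1 − Σσ²ᵢ/total variance) = (7/6)·(1 − 12.61/42.35) = 0.82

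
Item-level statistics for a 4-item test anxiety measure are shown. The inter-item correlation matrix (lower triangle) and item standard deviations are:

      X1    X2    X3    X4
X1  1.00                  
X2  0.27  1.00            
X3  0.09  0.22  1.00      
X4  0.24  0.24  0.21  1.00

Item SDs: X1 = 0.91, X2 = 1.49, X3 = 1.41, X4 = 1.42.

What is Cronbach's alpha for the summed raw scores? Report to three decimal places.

Cronbach's alpha = 0.510

Σσ²ᵢ = 0.91² + 1.49² + 1.41² + 1.42² = 7.0527
Covariances σ_ij = r_ij · s_i · s_j:
  σ(X1,X2) = 0.27 × 0.91 × 1.49 = 0.3661
  σ(X1,X3) = 0.09 × 0.91 × 1.41 = 0.1155
  σ(X1,X4) = 0.24 × 0.91 × 1.42 = 0.3101
  σ(X2,X3) = 0.22 × 1.49 × 1.41 = 0.4622
  σ(X2,X4) = 0.24 × 1.49 × 1.42 = 0.5078
  σ(X3,X4) = 0.21 × 1.41 × 1.42 = 0.4205
σ²_T = Σσ²ᵢ + 2·Σσ_ij = 7.0527 + 2 × 2.1822 = 11.4171
α = (4/3)·(1 − 7.0527/11.4171) = 0.510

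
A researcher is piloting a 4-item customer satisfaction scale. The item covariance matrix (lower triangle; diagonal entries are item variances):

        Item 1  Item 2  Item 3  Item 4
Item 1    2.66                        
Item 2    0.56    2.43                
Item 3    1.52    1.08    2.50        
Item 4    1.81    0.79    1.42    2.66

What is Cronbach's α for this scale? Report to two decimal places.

Σσᵢ² = 2.66 + 2.43 + 2.50 + 2.66 = 10.25
Sum of the distinct covariances = 7.18
total variance = 10.25 + 2 × 7.18 = 24.61
α = (k/(k−1))·(1 − Σσᵢ²/total variance) = (4/3)·(1 − 10.25/24.61) = 0.78

α = 0.78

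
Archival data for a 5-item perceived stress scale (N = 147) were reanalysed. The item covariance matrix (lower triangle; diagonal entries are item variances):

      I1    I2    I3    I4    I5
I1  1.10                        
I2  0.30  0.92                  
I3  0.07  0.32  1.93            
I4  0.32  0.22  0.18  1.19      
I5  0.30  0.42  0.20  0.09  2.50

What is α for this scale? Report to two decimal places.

Σσᵢ² = 1.10 + 0.92 + 1.93 + 1.19 + 2.50 = 7.64
Sum of off-diagonal covariances = 2.42
σ²_T = 7.64 + 2 × 2.42 = 12.48
α = (k/(k−1))·(1 − Σσᵢ²/σ²_T) = (5/4)·(1 − 7.64/12.48) = 0.48

α = 0.48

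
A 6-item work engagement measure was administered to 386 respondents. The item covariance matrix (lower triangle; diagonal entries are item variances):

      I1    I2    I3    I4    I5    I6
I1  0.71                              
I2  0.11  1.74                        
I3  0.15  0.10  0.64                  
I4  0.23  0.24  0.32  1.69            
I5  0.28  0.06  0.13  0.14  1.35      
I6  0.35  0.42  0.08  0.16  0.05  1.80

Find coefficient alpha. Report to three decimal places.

α = 0.499

Σσ²ᵢ = 0.71 + 1.74 + 0.64 + 1.69 + 1.35 + 1.80 = 7.93
Sum of the distinct covariances = 2.82
σ²_T = 7.93 + 2 × 2.82 = 13.57
α = (k/(k−1))·(1 − Σσ²ᵢ/σ²_T) = (6/5)·(1 − 7.93/13.57) = 0.499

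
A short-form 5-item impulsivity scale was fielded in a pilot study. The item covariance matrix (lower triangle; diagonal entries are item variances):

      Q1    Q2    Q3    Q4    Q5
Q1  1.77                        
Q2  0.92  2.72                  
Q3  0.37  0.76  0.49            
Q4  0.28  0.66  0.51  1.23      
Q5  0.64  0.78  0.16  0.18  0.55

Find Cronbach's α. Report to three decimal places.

Σσᵢ² = 1.77 + 2.72 + 0.49 + 1.23 + 0.55 = 6.76
Σ_{i<j} σ_ij = 5.26
total variance = 6.76 + 2 × 5.26 = 17.28
α = (k/(k−1))·(1 − Σσᵢ²/total variance) = (5/4)·(1 − 6.76/17.28) = 0.761

Cronbach's α = 0.761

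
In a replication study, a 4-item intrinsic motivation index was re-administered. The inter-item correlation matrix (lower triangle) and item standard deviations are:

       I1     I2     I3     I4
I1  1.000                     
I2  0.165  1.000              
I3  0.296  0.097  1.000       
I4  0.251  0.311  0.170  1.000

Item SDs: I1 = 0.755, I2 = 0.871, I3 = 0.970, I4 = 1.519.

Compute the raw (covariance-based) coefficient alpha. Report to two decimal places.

coefficient alpha = 0.50

Σσ²ᵢ = 0.755² + 0.871² + 0.970² + 1.519² = 4.5769
Covariances σ_ij = r_ij · s_i · s_j:
  σ(I1,I2) = 0.165 × 0.755 × 0.871 = 0.1085
  σ(I1,I3) = 0.296 × 0.755 × 0.970 = 0.2168
  σ(I1,I4) = 0.251 × 0.755 × 1.519 = 0.2879
  σ(I2,I3) = 0.097 × 0.871 × 0.970 = 0.0820
  σ(I2,I4) = 0.311 × 0.871 × 1.519 = 0.4115
  σ(I3,I4) = 0.170 × 0.970 × 1.519 = 0.2505
σ²_T = Σσ²ᵢ + 2·Σσ_ij = 4.5769 + 2 × 1.3572 = 7.2913
α = (4/3)·(1 − 4.5769/7.2913) = 0.50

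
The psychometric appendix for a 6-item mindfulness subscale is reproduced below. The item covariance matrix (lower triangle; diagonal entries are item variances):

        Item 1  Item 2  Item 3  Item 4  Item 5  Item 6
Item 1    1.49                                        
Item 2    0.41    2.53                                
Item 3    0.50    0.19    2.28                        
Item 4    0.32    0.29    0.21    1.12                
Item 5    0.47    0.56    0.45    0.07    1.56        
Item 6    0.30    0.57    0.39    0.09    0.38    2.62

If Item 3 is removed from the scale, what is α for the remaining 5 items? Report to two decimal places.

Remaining items: Item 1, Item 2, Item 4, Item 5, Item 6 (k = 5).
sum of item variances = 1.49 + 2.53 + 1.12 + 1.56 + 2.62 = 9.32
Var(T) = 9.32 + 2 × 3.46 = 16.24
α (item deleted) = (5/4)·(1 − 9.32/16.24) = 0.53

α = 0.53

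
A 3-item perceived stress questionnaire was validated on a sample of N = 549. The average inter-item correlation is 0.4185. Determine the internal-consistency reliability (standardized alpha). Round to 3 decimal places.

Standardized α = k·r̄ / (1 + (k−1)·r̄) = 3 × 0.4185 / (1 + 2 × 0.4185)
  = 1.2555 / 1.8370 = 0.683

α = 0.683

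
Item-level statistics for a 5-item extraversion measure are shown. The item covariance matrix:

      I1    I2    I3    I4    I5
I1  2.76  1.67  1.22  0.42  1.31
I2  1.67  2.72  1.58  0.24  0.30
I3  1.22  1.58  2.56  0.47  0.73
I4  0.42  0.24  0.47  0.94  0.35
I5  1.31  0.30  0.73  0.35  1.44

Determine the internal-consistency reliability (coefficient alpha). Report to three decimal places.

sum of item variances = 2.76 + 2.72 + 2.56 + 0.94 + 1.44 = 10.42
Σ_{i<j} σ_ij = 8.29
Var(T) = 10.42 + 2 × 8.29 = 27.00
α = (k/(k−1))·(1 − sum of item variances/Var(T)) = (5/4)·(1 − 10.42/27.00) = 0.768

α = 0.768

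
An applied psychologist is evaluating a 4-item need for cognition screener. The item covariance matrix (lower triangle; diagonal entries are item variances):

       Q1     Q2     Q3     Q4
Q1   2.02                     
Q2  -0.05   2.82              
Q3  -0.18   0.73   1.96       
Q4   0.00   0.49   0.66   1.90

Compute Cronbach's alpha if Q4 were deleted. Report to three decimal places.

Cronbach's alpha = 0.192

Remaining items: Q1, Q2, Q3 (k = 3).
ΣVar(i) = 2.02 + 2.82 + 1.96 = 6.80
Var(T) = 6.80 + 2 × 0.50 = 7.80
α (item deleted) = (3/2)·(1 − 6.80/7.80) = 0.192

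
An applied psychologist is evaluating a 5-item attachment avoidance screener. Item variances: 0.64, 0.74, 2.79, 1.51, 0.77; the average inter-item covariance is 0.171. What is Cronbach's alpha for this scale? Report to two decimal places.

Cronbach's alpha = 0.43

sum of item variances = 0.64 + 0.74 + 2.79 + 1.51 + 0.77 = 6.45
Sum of the 10 distinct covariances = 10 × 0.171 = 1.710
σ²_total = sum of item variances + 2·Σcov = 6.45 + 2 × 1.710 = 9.870
α = (5/4)·(1 − 6.45/9.870) = 0.43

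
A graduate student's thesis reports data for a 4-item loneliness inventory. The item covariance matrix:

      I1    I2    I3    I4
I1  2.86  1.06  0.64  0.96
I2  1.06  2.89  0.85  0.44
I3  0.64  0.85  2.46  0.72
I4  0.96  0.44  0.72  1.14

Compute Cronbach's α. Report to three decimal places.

α = 0.666

sum of item variances = 2.86 + 2.89 + 2.46 + 1.14 = 9.35
Sum of off-diagonal covariances = 4.67
σ²_total = 9.35 + 2 × 4.67 = 18.69
α = (k/(k−1))·(1 − sum of item variances/σ²_total) = (4/3)·(1 − 9.35/18.69) = 0.666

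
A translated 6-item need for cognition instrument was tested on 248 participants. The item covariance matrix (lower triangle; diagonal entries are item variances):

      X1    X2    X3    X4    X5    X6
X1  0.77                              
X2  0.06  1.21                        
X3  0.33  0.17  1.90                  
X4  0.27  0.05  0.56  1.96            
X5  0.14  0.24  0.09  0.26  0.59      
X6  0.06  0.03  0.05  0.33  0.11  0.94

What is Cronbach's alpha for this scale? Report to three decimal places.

Σσ²ᵢ = 0.77 + 1.21 + 1.90 + 1.96 + 0.59 + 0.94 = 7.37
Σ_{i<j} σ_ij = 2.75
Var(T) = 7.37 + 2 × 2.75 = 12.87
α = (k/(k−1))·(1 − Σσ²ᵢ/Var(T)) = (6/5)·(1 − 7.37/12.87) = 0.513

α = 0.513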